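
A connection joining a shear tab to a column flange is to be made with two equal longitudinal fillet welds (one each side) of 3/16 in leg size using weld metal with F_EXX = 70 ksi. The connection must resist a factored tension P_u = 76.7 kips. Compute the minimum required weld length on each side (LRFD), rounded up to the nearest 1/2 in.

L = 9.5 in on each side

Throat t_e = 0.707 × 0.1875 = 0.1326 in.
φr_n = 0.75 × 0.6 × 70 × 0.1326 = 4.176 kips/in.
L_req = P_u / φr_n = 76.7 / 4.176 = 18.37 in total.
Per side: 18.37 / 2 = 9.184 in.
Round up → use L = 9.5 in on each side.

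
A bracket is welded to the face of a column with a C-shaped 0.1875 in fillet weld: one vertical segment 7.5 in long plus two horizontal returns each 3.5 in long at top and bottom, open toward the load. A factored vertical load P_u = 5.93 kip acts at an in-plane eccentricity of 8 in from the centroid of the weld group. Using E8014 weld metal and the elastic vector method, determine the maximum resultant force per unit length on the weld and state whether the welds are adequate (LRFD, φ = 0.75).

f_max ≈ 1.71 kip/in; adequate

E80XX → F_EXX = 80 ksi.
Total weld length L_w = 14.5 in. Treat welds as unit-width lines.
Centroid: x̄ = 2×3.5×1.75 / 14.5 = 0.8448 in from the vertical weld.
Polar moment about centroid: J = I_x + I_y = [7.5³/12 + 2×3.5×3.75²] + [7.5×0.8448² + 2(3.5³/12 + 3.5×0.9052²)] = 151.8 in³.
Direct shear f_v = P/L_w = 5.93 / 14.5 = 0.409 kip/in (vertical).
Torsion M = P·e = 5.93 × 8 = 47.44 kip·in.
Critical point at (x, y) = (2.655, 3.75) from centroid. f_tx = M·y/J = 1.172 kip/in; f_ty = M·x/J = 0.8296 kip/in.
Resultant f_max = √[f_tx² + (f_v + f_ty)²] = √[1.172² + (0.409 + 0.8296)²] = 1.705 kip/in.
Capacity per unit length: φr_n = 0.75 × 0.6 × 80 × (0.707 × 0.1875) = 4.772 kip/in.
1.705 ≤ 4.772 → adequate.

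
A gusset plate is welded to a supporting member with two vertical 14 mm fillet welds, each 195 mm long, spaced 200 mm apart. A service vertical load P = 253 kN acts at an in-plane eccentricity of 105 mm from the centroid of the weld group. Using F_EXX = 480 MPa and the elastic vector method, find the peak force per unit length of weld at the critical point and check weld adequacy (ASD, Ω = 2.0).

Total weld length L_w = 390 mm. Treat welds as unit-width lines.
Polar moment about centroid: J = 2[d³/12 + d(b/2)²] = 2[195³/12 + 195×100²] = 5136000 mm³.
Direct shear f_v = P/L_w = 253×10³ / 390 = 648.7 N/mm (vertical).
Torsion M = P·e = 253×10³ × 105 = 26565000 N·mm.
Critical point at (x, y) = (100, 97.5) from centroid. f_tx = M·y/J = 504.3 N/mm; f_ty = M·x/J = 517.3 N/mm.
Resultant f_max = √[f_tx² + (f_v + f_ty)²] = √[504.3² + (648.7 + 517.3)²] = 1270 N/mm.
Capacity per unit length: r_n/Ω = (1/2.0) × 0.6 × 480 × (0.707 × 14) = 1425 N/mm.
1270 ≤ 1425 → adequate.

f_max ≈ 1270 N/mm; adequate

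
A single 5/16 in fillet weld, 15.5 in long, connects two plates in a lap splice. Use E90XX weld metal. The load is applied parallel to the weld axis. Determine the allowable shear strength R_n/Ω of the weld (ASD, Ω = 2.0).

R_n/Ω ≈ 92.5 kip

E90XX → F_EXX = 90 ksi.
Effective throat t_e = 0.707 × 0.3125 = 0.2209 in.
Total length L = 15.5 in; A_we = 0.2209 × 15.5 = 3.425 in².
F_nw = 0.6 F_EXX = 0.6 × 90 = 54 ksi.
R_n = 54 × 3.425 = 184.9 kip; R_n/Ω = 184.9/2.0 = 92.46 kip.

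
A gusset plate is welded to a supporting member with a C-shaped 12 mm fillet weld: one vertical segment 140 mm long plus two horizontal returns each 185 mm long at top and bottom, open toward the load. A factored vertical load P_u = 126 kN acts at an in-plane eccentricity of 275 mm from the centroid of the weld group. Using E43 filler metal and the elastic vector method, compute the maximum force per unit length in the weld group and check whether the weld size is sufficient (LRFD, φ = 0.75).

E43XX → F_EXX = 430 MPa.
Total weld length L_w = 510 mm. Treat welds as unit-width lines.
Centroid: x̄ = 2×185×92.5 / 510 = 67.11 mm from the vertical weld.
Polar moment about centroid: J = I_x + I_y = [140³/12 + 2×185×70²] + [140×67.11² + 2(185³/12 + 185×25.39²)] = 3966000 mm³.
Direct shear f_v = P/L_w = 126×10³ / 510 = 247.1 N/mm (vertical).
Torsion M = P·e = 126×10³ × 275 = 34650000 N·mm.
Critical point at (x, y) = (117.9, 70) from centroid. f_tx = M·y/J = 611.6 N/mm; f_ty = M·x/J = 1030 N/mm.
Resultant f_max = √[f_tx² + (f_v + f_ty)²] = √[611.6² + (247.1 + 1030)²] = 1416 N/mm.
Capacity per unit length: φr_n = 0.75 × 0.6 × 430 × (0.707 × 12) = 1642 N/mm.
1416 ≤ 1642 → adequate.

f_max ≈ 1420 N/mm; adequate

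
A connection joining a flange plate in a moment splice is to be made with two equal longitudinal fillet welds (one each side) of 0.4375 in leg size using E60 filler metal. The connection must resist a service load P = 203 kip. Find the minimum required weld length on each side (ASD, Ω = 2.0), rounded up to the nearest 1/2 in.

E60XX → F_EXX = 60 ksi.
Throat t_e = 0.707 × 0.4375 = 0.3093 in.
r_n/Ω = (0.6 × 60 × 0.3093) / 2.0 = 5.568 kip/in.
L_req = P / (r_n/Ω) = 203 / 5.568 = 36.46 in total.
Per side: 36.46 / 2 = 18.23 in.
Round up → use L = 18.5 in on each side.

L = 18.5 in on each side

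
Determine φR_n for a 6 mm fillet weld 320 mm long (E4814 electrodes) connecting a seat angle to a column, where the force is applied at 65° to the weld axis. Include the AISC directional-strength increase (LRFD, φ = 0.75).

E48XX → F_EXX = 480 MPa.
t_e = 0.707 × 6 = 4.242 mm; A_we = 4.242 × 320 = 1357 mm².
Directional factor: 1.0 + 0.5 sin^1.5(65°) = 1.431.
F_nw = 0.6 × 480 × 1.431 = 412.2 MPa.
φR_n = 0.75 × 412.2 × 1357 × 10⁻³ = 419.7 kN.

φR_n ≈ 420 kN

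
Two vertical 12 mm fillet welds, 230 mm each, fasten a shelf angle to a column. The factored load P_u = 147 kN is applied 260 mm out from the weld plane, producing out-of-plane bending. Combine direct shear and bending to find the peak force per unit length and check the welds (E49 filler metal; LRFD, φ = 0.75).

f_max ≈ 2190 N/mm; NOT adequate

E49XX → F_EXX = 490 MPa.
L_w = 2 × 230 = 460 mm; section modulus (unit throat) S = 2 × L²/6 = 17630 mm².
Direct shear f_v = P/L_w = 147×10³/460 = 319.6 N/mm.
Moment M = P × e = 147×10³ × 260 = 38220000 N·mm; bending f_b = M/S = 2167 N/mm.
f_max = √(f_v² + f_b²) = √(319.6² + 2167²) = 2191 N/mm.
φr_n = 0.75 × 0.6 × 490 × (0.707 × 12) = 1871 N/mm → NOT adequate.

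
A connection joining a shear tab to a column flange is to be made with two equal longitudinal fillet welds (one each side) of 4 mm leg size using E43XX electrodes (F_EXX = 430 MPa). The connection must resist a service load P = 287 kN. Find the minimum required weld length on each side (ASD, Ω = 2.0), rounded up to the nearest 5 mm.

L = 395 mm on each side

Throat t_e = 0.707 × 4 = 2.828 mm.
r_n/Ω = (0.6 × 430 × 2.828) / 2.0 = 364.8 N/mm = 0.3648 kN/mm.
L_req = P / (r_n/Ω) = 287 / 0.3648 = 786.7 mm total.
Per side: 786.7 / 2 = 393.4 mm.
Round up → use L = 395 mm on each side.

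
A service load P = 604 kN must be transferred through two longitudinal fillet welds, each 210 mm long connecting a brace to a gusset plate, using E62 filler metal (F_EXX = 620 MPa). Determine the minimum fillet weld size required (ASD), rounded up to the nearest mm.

w = 11 mm

Total weld length L = 420 mm.
Required throat t_e = P × Ω / (0.6 F_EXX × L) = 604 × 2.0 / (0.6 × 620 × 420 × 10⁻³) = 7.732 mm.
Required leg w = t_e / 0.707 = 10.94 mm → use 11 mm.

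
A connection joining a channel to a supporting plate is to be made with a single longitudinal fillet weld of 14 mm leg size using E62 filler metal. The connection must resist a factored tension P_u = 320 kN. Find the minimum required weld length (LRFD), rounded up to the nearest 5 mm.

L = 120 mm

E62XX → F_EXX = 620 MPa.
Throat t_e = 0.707 × 14 = 9.898 mm.
φr_n = 0.75 × 0.6 × 620 × 9.898 × 10⁻³ = 2.762 kN/mm.
L_req = P_u / φr_n = 320 / 2.762 = 115.9 mm total.
Round up → use L = 120 mm.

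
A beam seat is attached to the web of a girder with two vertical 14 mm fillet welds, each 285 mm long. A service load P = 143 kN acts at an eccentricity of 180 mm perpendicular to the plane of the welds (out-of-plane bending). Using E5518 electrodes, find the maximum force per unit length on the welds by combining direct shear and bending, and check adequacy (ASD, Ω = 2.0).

E55XX → F_EXX = 550 MPa.
L_w = 2 × 285 = 570 mm; section modulus (unit throat) S = 2 × L²/6 = 27080 mm².
Direct shear f_v = P/L_w = 143×10³/570 = 250.9 N/mm.
Moment M = P × e = 143×10³ × 180 = 25740000 N·mm; bending f_b = M/S = 950.7 N/mm.
f_max = √(f_v² + f_b²) = √(250.9² + 950.7²) = 983.2 N/mm.
r_n/Ω = (1/2.0) × 0.6 × 550 × (0.707 × 14) = 1633 N/mm → adequate.

f_max ≈ 983 N/mm; adequate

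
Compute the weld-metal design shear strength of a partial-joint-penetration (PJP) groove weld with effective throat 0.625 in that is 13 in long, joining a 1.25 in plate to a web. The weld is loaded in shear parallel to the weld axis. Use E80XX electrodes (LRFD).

φR_n ≈ 292 kips

E80XX → F_EXX = 80 ksi.
Effective throat (given) t_e = 0.625 in.
A_we = 0.625 × 13 = 8.125 in².
F_nw = 0.6 F_EXX = 48 ksi.
φR_n = 0.75 × 48 × 8.125 = 292.5 kips.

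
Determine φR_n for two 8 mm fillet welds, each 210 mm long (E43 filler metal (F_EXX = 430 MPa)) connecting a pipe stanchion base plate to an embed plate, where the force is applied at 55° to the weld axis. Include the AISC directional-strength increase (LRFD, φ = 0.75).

t_e = 0.707 × 8 = 5.656 mm; A_we = 5.656 × 420 = 2376 mm².
Directional factor: 1.0 + 0.5 sin^1.5(55°) = 1.371.
F_nw = 0.6 × 430 × 1.371 = 353.6 MPa.
φR_n = 0.75 × 353.6 × 2376 × 10⁻³ = 630.1 kN.

φR_n ≈ 630 kN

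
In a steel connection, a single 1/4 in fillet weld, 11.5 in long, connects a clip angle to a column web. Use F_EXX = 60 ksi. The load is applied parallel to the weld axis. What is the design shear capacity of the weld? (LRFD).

Effective throat t_e = 0.707 × 0.25 = 0.1767 in.
Total length L = 11.5 in; A_we = 0.1767 × 11.5 = 2.033 in².
F_nw = 0.6 F_EXX = 0.6 × 60 = 36 ksi.
φR_n = 0.75 × 36 × 2.033 = 54.88 kips.

φR_n ≈ 54.9 kips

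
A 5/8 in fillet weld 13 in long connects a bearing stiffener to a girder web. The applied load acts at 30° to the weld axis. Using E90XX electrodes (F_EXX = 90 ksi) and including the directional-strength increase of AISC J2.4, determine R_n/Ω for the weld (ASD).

t_e = 0.707 × 0.625 = 0.4419 in; A_we = 0.4419 × 13 = 5.744 in².
Directional factor: 1.0 + 0.5 sin^1.5(30°) = 1.177.
F_nw = 0.6 × 90 × 1.177 = 63.55 ksi.
R_n/Ω = (63.55 × 5.744) / 2.0 = 182.5 kip.

R_n/Ω ≈ 183 kip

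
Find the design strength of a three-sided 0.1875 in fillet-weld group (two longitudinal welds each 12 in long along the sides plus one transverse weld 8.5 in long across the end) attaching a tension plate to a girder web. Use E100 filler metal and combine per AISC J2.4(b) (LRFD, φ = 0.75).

E100XX → F_EXX = 100 ksi.
t_e = 0.707 × 0.1875 = 0.1326 in.
R_nwl = 0.6 × 100 × 0.1326 × 24 = 190.9 kips (longitudinal, 2 welds).
R_nwt = 0.6 × 100 × 0.1326 × 8.5 = 67.61 kips (transverse, base value).
(i) R_nwl + R_nwt = 258.5 kips; (ii) 0.85 R_nwl + 1.5 R_nwt = 263.7 kips.
R_n = max = 263.7 kips [governs: (ii)]; φR_n = 197.8 kips.

φR_n ≈ 198 kips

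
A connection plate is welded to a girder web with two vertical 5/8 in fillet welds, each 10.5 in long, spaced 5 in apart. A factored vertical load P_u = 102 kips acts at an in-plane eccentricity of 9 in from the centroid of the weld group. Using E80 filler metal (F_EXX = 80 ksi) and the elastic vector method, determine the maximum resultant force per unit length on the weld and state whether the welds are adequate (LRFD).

Total weld length L_w = 21 in. Treat welds as unit-width lines.
Polar moment about centroid: J = 2[d³/12 + d(b/2)²] = 2[10.5³/12 + 10.5×2.5²] = 324.2 in³.
Direct shear f_v = P/L_w = 102 / 21 = 4.857 kip/in (vertical).
Torsion M = P·e = 102 × 9 = 918 kip·in.
Critical point at (x, y) = (2.5, 5.25) from centroid. f_tx = M·y/J = 14.87 kip/in; f_ty = M·x/J = 7.079 kip/in.
Resultant f_max = √[f_tx² + (f_v + f_ty)²] = √[14.87² + (4.857 + 7.079)²] = 19.07 kip/in.
Capacity per unit length: φr_n = 0.75 × 0.6 × 80 × (0.707 × 0.625) = 15.91 kip/in.
19.07 > 15.91 → NOT adequate.

f_max ≈ 19.1 kip/in; NOT adequate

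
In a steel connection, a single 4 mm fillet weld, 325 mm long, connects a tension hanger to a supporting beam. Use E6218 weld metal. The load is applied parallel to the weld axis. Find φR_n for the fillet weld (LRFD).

E62XX → F_EXX = 620 MPa.
Effective throat t_e = 0.707 × 4 = 2.828 mm.
Total length L = 325 mm; A_we = 2.828 × 325 = 919.1 mm².
F_nw = 0.6 F_EXX = 0.6 × 620 = 372 MPa.
φR_n = 0.75 × 372 × 919.1 × 10⁻³ = 256.4 kN.

φR_n ≈ 256 kN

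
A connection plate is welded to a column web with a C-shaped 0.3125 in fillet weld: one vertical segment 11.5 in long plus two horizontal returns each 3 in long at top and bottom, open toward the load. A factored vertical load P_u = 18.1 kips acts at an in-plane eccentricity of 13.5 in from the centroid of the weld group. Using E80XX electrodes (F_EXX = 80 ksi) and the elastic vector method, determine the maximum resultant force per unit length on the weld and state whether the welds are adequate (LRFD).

Total weld length L_w = 17.5 in. Treat welds as unit-width lines.
Centroid: x̄ = 2×3×1.5 / 17.5 = 0.5143 in from the vertical weld.
Polar moment about centroid: J = I_x + I_y = [11.5³/12 + 2×3×5.75²] + [11.5×0.5143² + 2(3³/12 + 3×0.9857²)] = 338.5 in³.
Direct shear f_v = P/L_w = 18.1 / 17.5 = 1.034 kip/in (vertical).
Torsion M = P·e = 18.1 × 13.5 = 244.35 kip·in.
Critical point at (x, y) = (2.486, 5.75) from centroid. f_tx = M·y/J = 4.151 kip/in; f_ty = M·x/J = 1.794 kip/in.
Resultant f_max = √[f_tx² + (f_v + f_ty)²] = √[4.151² + (1.034 + 1.794)²] = 5.023 kip/in.
Capacity per unit length: φr_n = 0.75 × 0.6 × 80 × (0.707 × 0.3125) = 7.954 kip/in.
5.023 ≤ 7.954 → adequate.

f_max ≈ 5.02 kip/in; adequate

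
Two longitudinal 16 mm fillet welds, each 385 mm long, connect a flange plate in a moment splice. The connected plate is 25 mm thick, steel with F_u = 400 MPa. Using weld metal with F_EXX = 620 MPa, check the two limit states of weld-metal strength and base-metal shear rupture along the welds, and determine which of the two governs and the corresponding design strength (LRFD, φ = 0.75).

t_e = 0.707 × 16 = 11.31 mm; L = 770 mm.
Weld metal: φR_n = 0.75 × 0.6 × 620 × 11.31 × 770 × 10⁻³ = 2430 kN.
Base metal (shear rupture): φR_n = 0.75 × 0.6 × 400 × 25 × 770 × 10⁻³ = 3465 kN.
Governing: weld metal.

φR_n ≈ 2430 kN (weld metal governs)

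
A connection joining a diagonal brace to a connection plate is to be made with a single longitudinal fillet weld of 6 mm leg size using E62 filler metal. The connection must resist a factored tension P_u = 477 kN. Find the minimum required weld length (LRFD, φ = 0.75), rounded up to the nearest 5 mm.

E62XX → F_EXX = 620 MPa.
Throat t_e = 0.707 × 6 = 4.242 mm.
φr_n = 0.75 × 0.6 × 620 × 4.242 × 10⁻³ = 1.184 kN/mm.
L_req = P_u / φr_n = 477 / 1.184 = 403 mm total.
Round up → use L = 405 mm.

L = 405 mm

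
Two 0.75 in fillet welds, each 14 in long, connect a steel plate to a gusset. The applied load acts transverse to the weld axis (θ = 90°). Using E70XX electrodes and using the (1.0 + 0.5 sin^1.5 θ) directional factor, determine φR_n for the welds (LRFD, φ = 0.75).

φR_n ≈ 702 kip

E70XX → F_EXX = 70 ksi.
t_e = 0.707 × 0.75 = 0.5302 in; A_we = 0.5302 × 28 = 14.85 in².
Directional factor: 1.0 + 0.5 sin^1.5(90°) = 1.5.
F_nw = 0.6 × 70 × 1.5 = 63 ksi.
φR_n = 0.75 × 63 × 14.85 = 701.5 kip.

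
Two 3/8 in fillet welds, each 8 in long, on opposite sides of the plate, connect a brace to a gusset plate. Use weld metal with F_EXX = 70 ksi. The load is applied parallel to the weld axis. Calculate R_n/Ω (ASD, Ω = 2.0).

Effective throat t_e = 0.707 × 0.375 = 0.2651 in.
Total length L = 16 in; A_we = 0.2651 × 16 = 4.242 in².
F_nw = 0.6 F_EXX = 0.6 × 70 = 42 ksi.
R_n = 42 × 4.242 = 178.2 kip; R_n/Ω = 178.2/2.0 = 89.08 kip.

R_n/Ω ≈ 89.1 kip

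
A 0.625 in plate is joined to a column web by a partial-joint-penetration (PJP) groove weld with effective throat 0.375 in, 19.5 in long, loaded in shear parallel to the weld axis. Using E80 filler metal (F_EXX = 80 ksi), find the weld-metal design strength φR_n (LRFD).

φR_n ≈ 263 kips

Effective throat (given) t_e = 0.375 in.
A_we = 0.375 × 19.5 = 7.312 in².
F_nw = 0.6 F_EXX = 48 ksi.
φR_n = 0.75 × 48 × 7.312 = 263.2 kips.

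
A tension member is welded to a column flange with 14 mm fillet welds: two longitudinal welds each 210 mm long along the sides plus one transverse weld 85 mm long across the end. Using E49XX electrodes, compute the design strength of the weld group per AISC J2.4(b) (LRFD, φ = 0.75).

E49XX → F_EXX = 490 MPa.
t_e = 0.707 × 14 = 9.898 mm.
R_nwl = 0.6 × 490 × 9.898 × 420 × 10⁻³ = 1222 kN (longitudinal, 2 welds).
R_nwt = 0.6 × 490 × 9.898 × 85 × 10⁻³ = 247.4 kN (transverse, base value).
(i) R_nwl + R_nwt = 1470 kN; (ii) 0.85 R_nwl + 1.5 R_nwt = 1410 kN.
R_n = max = 1470 kN [governs: (i)]; φR_n = 1102 kN.

φR_n ≈ 1100 kN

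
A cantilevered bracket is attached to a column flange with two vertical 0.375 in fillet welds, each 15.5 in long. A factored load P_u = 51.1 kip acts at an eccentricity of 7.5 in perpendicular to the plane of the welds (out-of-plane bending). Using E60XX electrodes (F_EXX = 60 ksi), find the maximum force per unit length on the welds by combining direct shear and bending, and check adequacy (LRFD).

L_w = 2 × 15.5 = 31 in; section modulus (unit throat) S = 2 × L²/6 = 80.08 in².
Direct shear f_v = P/L_w = 51.1/31 = 1.648 kip/in.
Moment M = P × e = 51.1 × 7.5 = 383.25 kip·in; bending f_b = M/S = 4.786 kip/in.
f_max = √(f_v² + f_b²) = √(1.648² + 4.786²) = 5.062 kip/in.
φr_n = 0.75 × 0.6 × 60 × (0.707 × 0.375) = 7.158 kip/in → adequate.

f_max ≈ 5.06 kip/in; adequate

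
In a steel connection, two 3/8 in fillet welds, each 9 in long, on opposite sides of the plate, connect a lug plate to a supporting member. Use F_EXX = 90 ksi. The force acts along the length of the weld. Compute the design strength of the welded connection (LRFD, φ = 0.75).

Effective throat t_e = 0.707 × 0.375 = 0.2651 in.
Total length L = 18 in; A_we = 0.2651 × 18 = 4.772 in².
F_nw = 0.6 F_EXX = 0.6 × 90 = 54 ksi.
φR_n = 0.75 × 54 × 4.772 = 193.3 kip.

φR_n ≈ 193 kip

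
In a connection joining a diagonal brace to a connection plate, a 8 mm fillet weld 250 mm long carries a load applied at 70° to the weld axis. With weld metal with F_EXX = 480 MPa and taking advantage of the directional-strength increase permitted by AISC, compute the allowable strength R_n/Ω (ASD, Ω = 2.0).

R_n/Ω ≈ 296 kN

t_e = 0.707 × 8 = 5.656 mm; A_we = 5.656 × 250 = 1414 mm².
Directional factor: 1.0 + 0.5 sin^1.5(70°) = 1.455.
F_nw = 0.6 × 480 × 1.455 = 419.2 MPa.
R_n/Ω = (419.2 × 1414) / 2.0 × 10⁻³ = 296.4 kN.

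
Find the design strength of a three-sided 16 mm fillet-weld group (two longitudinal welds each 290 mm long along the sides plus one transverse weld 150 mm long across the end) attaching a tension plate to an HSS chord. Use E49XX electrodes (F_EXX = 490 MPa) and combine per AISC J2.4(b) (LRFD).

φR_n ≈ 1820 kN

t_e = 0.707 × 16 = 11.31 mm.
R_nwl = 0.6 × 490 × 11.31 × 580 × 10⁻³ = 1929 kN (longitudinal, 2 welds).
R_nwt = 0.6 × 490 × 11.31 × 150 × 10⁻³ = 498.9 kN (transverse, base value).
(i) R_nwl + R_nwt = 2428 kN; (ii) 0.85 R_nwl + 1.5 R_nwt = 2388 kN.
R_n = max = 2428 kN [governs: (i)]; φR_n = 1821 kN.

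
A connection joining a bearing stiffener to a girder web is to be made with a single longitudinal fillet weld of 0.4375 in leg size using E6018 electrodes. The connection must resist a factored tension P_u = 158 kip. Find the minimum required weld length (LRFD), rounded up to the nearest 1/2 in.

E60XX → F_EXX = 60 ksi.
Throat t_e = 0.707 × 0.4375 = 0.3093 in.
φr_n = 0.75 × 0.6 × 60 × 0.3093 = 8.351 kip/in.
L_req = P_u / φr_n = 158 / 8.351 = 18.92 in total.
Round up → use L = 19 in.

L = 19 in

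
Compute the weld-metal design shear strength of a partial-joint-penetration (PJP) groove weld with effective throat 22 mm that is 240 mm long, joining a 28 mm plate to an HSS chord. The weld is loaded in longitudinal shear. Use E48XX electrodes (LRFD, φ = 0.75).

φR_n ≈ 1140 kN

E48XX → F_EXX = 480 MPa.
Effective throat (given) t_e = 22 mm.
A_we = 22 × 240 = 5280 mm².
F_nw = 0.6 F_EXX = 288 MPa.
φR_n = 0.75 × 288 × 5280 × 10⁻³ = 1140 kN.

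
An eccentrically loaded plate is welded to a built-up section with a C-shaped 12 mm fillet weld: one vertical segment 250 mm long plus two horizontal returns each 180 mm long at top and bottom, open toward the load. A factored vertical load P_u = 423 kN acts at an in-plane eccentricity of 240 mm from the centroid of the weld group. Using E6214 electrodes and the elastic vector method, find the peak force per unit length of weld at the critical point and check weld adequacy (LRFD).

E62XX → F_EXX = 620 MPa.
Total weld length L_w = 610 mm. Treat welds as unit-width lines.
Centroid: x̄ = 2×180×90 / 610 = 53.11 mm from the vertical weld.
Polar moment about centroid: J = I_x + I_y = [250³/12 + 2×180×125²] + [250×53.11² + 2(180³/12 + 180×36.89²)] = 9094000 mm³.
Direct shear f_v = P/L_w = 423×10³ / 610 = 693.4 N/mm (vertical).
Torsion M = P·e = 423×10³ × 240 = 101520000 N·mm.
Critical point at (x, y) = (126.9, 125) from centroid. f_tx = M·y/J = 1395 N/mm; f_ty = M·x/J = 1416 N/mm.
Resultant f_max = √[f_tx² + (f_v + f_ty)²] = √[1395² + (693.4 + 1416)²] = 2530 N/mm.
Capacity per unit length: φr_n = 0.75 × 0.6 × 620 × (0.707 × 12) = 2367 N/mm.
2530 > 2367 → NOT adequate.

f_max ≈ 2530 N/mm; NOT adequate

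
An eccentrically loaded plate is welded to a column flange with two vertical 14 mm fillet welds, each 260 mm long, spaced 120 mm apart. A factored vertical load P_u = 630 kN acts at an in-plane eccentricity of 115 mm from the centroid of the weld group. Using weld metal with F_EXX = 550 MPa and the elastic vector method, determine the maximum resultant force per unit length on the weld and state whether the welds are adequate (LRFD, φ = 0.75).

f_max ≈ 2890 N/mm; NOT adequate

Total weld length L_w = 520 mm. Treat welds as unit-width lines.
Polar moment about centroid: J = 2[d³/12 + d(b/2)²] = 2[260³/12 + 260×60²] = 4801000 mm³.
Direct shear f_v = P/L_w = 630×10³ / 520 = 1212 N/mm (vertical).
Torsion M = P·e = 630×10³ × 115 = 72450000 N·mm.
Critical point at (x, y) = (60, 130) from centroid. f_tx = M·y/J = 1962 N/mm; f_ty = M·x/J = 905.4 N/mm.
Resultant f_max = √[f_tx² + (f_v + f_ty)²] = √[1962² + (1212 + 905.4)²] = 2886 N/mm.
Capacity per unit length: φr_n = 0.75 × 0.6 × 550 × (0.707 × 14) = 2450 N/mm.
2886 > 2450 → NOT adequate.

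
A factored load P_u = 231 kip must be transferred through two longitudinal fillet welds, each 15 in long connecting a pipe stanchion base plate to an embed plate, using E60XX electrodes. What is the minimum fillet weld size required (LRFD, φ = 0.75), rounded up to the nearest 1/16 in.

E60XX → F_EXX = 60 ksi.
Total weld length L = 30 in.
Required throat t_e = P_u / (φ × 0.6 F_EXX × L) = 231 / (0.75 × 0.6 × 60 × 30) = 0.2852 in.
Required leg w = t_e / 0.707 = 0.4034 in → use 7/16 in.

w = 7/16 in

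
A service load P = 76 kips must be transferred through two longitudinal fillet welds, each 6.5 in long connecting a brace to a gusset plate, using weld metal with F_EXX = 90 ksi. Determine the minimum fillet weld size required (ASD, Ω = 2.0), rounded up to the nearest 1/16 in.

Total weld length L = 13 in.
Required throat t_e = P × Ω / (0.6 F_EXX × L) = 76 × 2.0 / (0.6 × 90 × 13) = 0.2165 in.
Required leg w = t_e / 0.707 = 0.3063 in → use 5/16 in.

w = 5/16 in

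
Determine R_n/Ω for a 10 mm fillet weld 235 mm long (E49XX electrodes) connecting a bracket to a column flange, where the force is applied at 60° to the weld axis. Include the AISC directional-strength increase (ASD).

E49XX → F_EXX = 490 MPa.
t_e = 0.707 × 10 = 7.07 mm; A_we = 7.07 × 235 = 1661 mm².
Directional factor: 1.0 + 0.5 sin^1.5(60°) = 1.403.
F_nw = 0.6 × 490 × 1.403 = 412.5 MPa.
R_n/Ω = (412.5 × 1661) / 2.0 × 10⁻³ = 342.7 kN.

R_n/Ω ≈ 343 kN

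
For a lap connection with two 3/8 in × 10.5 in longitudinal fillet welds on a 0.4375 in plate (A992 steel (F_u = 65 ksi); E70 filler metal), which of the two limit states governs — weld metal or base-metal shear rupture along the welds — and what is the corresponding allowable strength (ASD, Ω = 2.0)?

E70XX → F_EXX = 70 ksi.
t_e = 0.707 × 0.375 = 0.2651 in; L = 21 in.
Weld metal: R_n/Ω = (1/2.0) × 0.6 × 70 × 0.2651 × 21 = 116.9 kip.
Base metal (shear rupture): R_n/Ω = (1/2.0) × 0.6 × 65 × 0.4375 × 21 = 179.2 kip.
Governing: weld metal.

R_n/Ω ≈ 117 kip (weld metal governs)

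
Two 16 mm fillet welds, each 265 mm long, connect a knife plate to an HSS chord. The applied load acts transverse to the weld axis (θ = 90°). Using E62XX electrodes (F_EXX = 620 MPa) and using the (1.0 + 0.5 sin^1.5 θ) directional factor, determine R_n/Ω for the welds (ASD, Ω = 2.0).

R_n/Ω ≈ 1670 kN

t_e = 0.707 × 16 = 11.31 mm; A_we = 11.31 × 530 = 5995 mm².
Directional factor: 1.0 + 0.5 sin^1.5(90°) = 1.5.
F_nw = 0.6 × 620 × 1.5 = 558 MPa.
R_n/Ω = (558 × 5995) / 2.0 × 10⁻³ = 1673 kN.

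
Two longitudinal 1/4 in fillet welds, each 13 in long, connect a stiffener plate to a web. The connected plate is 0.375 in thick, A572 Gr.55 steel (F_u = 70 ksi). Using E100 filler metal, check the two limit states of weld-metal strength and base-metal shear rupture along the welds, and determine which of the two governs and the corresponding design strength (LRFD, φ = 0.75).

φR_n ≈ 207 kip (weld metal governs)

E100XX → F_EXX = 100 ksi.
t_e = 0.707 × 0.25 = 0.1767 in; L = 26 in.
Weld metal: φR_n = 0.75 × 0.6 × 100 × 0.1767 × 26 = 206.8 kip.
Base metal (shear rupture): φR_n = 0.75 × 0.6 × 70 × 0.375 × 26 = 307.1 kip.
Governing: weld metal.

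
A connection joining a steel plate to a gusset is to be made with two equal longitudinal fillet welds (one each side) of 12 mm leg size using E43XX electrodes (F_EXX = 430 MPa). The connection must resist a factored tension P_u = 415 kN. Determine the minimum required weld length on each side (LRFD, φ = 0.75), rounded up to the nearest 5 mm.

Throat t_e = 0.707 × 12 = 8.484 mm.
φr_n = 0.75 × 0.6 × 430 × 8.484 × 10⁻³ = 1.642 kN/mm.
L_req = P_u / φr_n = 415 / 1.642 = 252.8 mm total.
Per side: 252.8 / 2 = 126.4 mm.
Round up → use L = 130 mm on each side.

L = 130 mm on each side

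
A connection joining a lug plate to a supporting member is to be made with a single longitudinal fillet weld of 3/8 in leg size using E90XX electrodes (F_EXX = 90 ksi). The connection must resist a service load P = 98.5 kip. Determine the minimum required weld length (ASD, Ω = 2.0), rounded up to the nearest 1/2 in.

Throat t_e = 0.707 × 0.375 = 0.2651 in.
r_n/Ω = (0.6 × 90 × 0.2651) / 2.0 = 7.158 kip/in.
L_req = P / (r_n/Ω) = 98.5 / 7.158 = 13.76 in total.
Round up → use L = 14 in.

L = 14 in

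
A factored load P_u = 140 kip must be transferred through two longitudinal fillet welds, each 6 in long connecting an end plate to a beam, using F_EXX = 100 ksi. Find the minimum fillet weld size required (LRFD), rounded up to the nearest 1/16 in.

w = 3/8 in

Total weld length L = 12 in.
Required throat t_e = P_u / (φ × 0.6 F_EXX × L) = 140 / (0.75 × 0.6 × 100 × 12) = 0.2593 in.
Required leg w = t_e / 0.707 = 0.3667 in → use 3/8 in.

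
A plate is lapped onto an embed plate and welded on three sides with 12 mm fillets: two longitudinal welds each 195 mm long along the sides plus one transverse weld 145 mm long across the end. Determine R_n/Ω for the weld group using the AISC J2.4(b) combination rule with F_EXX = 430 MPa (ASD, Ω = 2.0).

R_n/Ω ≈ 601 kN

t_e = 0.707 × 12 = 8.484 mm.
R_nwl = 0.6 × 430 × 8.484 × 390 × 10⁻³ = 853.7 kN (longitudinal, 2 welds).
R_nwt = 0.6 × 430 × 8.484 × 145 × 10⁻³ = 317.4 kN (transverse, base value).
(i) R_nwl + R_nwt = 1171 kN; (ii) 0.85 R_nwl + 1.5 R_nwt = 1202 kN.
R_n = max = 1202 kN [governs: (ii)]; R_n/Ω = 600.8 kN.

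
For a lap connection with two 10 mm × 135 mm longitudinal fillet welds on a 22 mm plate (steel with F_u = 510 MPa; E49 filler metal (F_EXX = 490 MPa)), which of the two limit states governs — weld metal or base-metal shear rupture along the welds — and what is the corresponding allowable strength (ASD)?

t_e = 0.707 × 10 = 7.07 mm; L = 270 mm.
Weld metal: R_n/Ω = (1/2.0) × 0.6 × 490 × 7.07 × 270 × 10⁻³ = 280.6 kN.
Base metal (shear rupture): R_n/Ω = (1/2.0) × 0.6 × 510 × 22 × 270 × 10⁻³ = 908.8 kN.
Governing: weld metal.

R_n/Ω ≈ 281 kN (weld metal governs)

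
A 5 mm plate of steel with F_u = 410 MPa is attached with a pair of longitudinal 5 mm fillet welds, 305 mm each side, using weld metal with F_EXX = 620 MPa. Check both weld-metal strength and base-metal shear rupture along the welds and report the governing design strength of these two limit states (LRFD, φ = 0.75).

φR_n ≈ 563 kN (base-metal shear rupture governs)

t_e = 0.707 × 5 = 3.535 mm; L = 610 mm.
Weld metal: φR_n = 0.75 × 0.6 × 620 × 3.535 × 610 × 10⁻³ = 601.6 kN.
Base metal (shear rupture): φR_n = 0.75 × 0.6 × 410 × 5 × 610 × 10⁻³ = 562.7 kN.
Governing: base-metal shear rupture.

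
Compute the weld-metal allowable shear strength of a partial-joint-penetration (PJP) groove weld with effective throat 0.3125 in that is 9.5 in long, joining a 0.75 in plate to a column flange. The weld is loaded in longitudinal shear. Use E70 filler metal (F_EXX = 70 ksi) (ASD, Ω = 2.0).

Effective throat (given) t_e = 0.3125 in.
A_we = 0.3125 × 9.5 = 2.969 in².
F_nw = 0.6 F_EXX = 42 ksi.
R_n/Ω = (42 × 2.969) / 2.0 = 62.34 kips.

R_n/Ω ≈ 62.3 kips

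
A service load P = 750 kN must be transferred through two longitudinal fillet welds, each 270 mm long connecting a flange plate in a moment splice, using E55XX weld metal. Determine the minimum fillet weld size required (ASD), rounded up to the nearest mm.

E55XX → F_EXX = 550 MPa.
Total weld length L = 540 mm.
Required throat t_e = P × Ω / (0.6 F_EXX × L) = 750 × 2.0 / (0.6 × 550 × 540 × 10⁻³) = 8.418 mm.
Required leg w = t_e / 0.707 = 11.91 mm → use 12 mm.

w = 12 mm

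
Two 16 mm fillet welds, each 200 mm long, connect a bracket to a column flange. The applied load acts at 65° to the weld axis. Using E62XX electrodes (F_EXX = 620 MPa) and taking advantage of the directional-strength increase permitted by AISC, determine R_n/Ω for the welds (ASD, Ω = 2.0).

t_e = 0.707 × 16 = 11.31 mm; A_we = 11.31 × 400 = 4525 mm².
Directional factor: 1.0 + 0.5 sin^1.5(65°) = 1.431.
F_nw = 0.6 × 620 × 1.431 = 532.5 MPa.
R_n/Ω = (532.5 × 4525) / 2.0 × 10⁻³ = 1205 kN.

R_n/Ω ≈ 1200 kN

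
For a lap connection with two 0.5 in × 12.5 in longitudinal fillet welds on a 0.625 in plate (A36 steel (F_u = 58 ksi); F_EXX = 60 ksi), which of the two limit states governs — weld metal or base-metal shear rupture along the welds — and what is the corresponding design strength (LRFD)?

t_e = 0.707 × 0.5 = 0.3535 in; L = 25 in.
Weld metal: φR_n = 0.75 × 0.6 × 60 × 0.3535 × 25 = 238.6 kip.
Base metal (shear rupture): φR_n = 0.75 × 0.6 × 58 × 0.625 × 25 = 407.8 kip.
Governing: weld metal.

φR_n ≈ 239 kip (weld metal governs)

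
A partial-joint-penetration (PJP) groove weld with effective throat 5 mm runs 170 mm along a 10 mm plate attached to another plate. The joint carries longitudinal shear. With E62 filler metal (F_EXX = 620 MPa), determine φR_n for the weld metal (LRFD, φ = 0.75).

φR_n ≈ 237 kN

Effective throat (given) t_e = 5 mm.
A_we = 5 × 170 = 850 mm².
F_nw = 0.6 F_EXX = 372 MPa.
φR_n = 0.75 × 372 × 850 × 10⁻³ = 237.1 kN.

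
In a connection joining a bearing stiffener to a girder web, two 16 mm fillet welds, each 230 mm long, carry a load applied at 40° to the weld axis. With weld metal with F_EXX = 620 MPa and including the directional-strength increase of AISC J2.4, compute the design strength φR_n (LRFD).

φR_n ≈ 1830 kN

t_e = 0.707 × 16 = 11.31 mm; A_we = 11.31 × 460 = 5204 mm².
Directional factor: 1.0 + 0.5 sin^1.5(40°) = 1.258.
F_nw = 0.6 × 620 × 1.258 = 467.9 MPa.
φR_n = 0.75 × 467.9 × 5204 × 10⁻³ = 1826 kN.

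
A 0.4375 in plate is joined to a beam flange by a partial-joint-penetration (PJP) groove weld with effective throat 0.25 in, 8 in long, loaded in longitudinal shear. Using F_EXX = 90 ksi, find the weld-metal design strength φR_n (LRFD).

φR_n ≈ 81 kips

Effective throat (given) t_e = 0.25 in.
A_we = 0.25 × 8 = 2 in².
F_nw = 0.6 F_EXX = 54 ksi.
φR_n = 0.75 × 54 × 2 = 81 kips.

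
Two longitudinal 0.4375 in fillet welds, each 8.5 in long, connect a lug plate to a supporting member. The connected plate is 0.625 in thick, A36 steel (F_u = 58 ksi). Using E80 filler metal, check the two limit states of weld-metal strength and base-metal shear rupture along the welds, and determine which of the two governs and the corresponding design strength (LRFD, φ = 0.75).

φR_n ≈ 189 kips (weld metal governs)

E80XX → F_EXX = 80 ksi.
t_e = 0.707 × 0.4375 = 0.3093 in; L = 17 in.
Weld metal: φR_n = 0.75 × 0.6 × 80 × 0.3093 × 17 = 189.3 kips.
Base metal (shear rupture): φR_n = 0.75 × 0.6 × 58 × 0.625 × 17 = 277.3 kips.
Governing: weld metal.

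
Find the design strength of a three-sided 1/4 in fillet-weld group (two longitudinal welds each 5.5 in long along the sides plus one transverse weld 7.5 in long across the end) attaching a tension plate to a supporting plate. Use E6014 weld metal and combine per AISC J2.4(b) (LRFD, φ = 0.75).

E60XX → F_EXX = 60 ksi.
t_e = 0.707 × 0.25 = 0.1767 in.
R_nwl = 0.6 × 60 × 0.1767 × 11 = 69.99 kips (longitudinal, 2 welds).
R_nwt = 0.6 × 60 × 0.1767 × 7.5 = 47.72 kips (transverse, base value).
(i) R_nwl + R_nwt = 117.7 kips; (ii) 0.85 R_nwl + 1.5 R_nwt = 131.1 kips.
R_n = max = 131.1 kips [governs: (ii)]; φR_n = 98.31 kips.

φR_n ≈ 98.3 kips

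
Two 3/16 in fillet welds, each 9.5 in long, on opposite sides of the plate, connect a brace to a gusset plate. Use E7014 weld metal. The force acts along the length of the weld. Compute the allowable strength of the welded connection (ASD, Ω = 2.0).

E70XX → F_EXX = 70 ksi.
Effective throat t_e = 0.707 × 0.1875 = 0.1326 in.
Total length L = 19 in; A_we = 0.1326 × 19 = 2.519 in².
F_nw = 0.6 F_EXX = 0.6 × 70 = 42 ksi.
R_n = 42 × 2.519 = 105.8 kips; R_n/Ω = 105.8/2.0 = 52.89 kips.

R_n/Ω ≈ 52.9 kips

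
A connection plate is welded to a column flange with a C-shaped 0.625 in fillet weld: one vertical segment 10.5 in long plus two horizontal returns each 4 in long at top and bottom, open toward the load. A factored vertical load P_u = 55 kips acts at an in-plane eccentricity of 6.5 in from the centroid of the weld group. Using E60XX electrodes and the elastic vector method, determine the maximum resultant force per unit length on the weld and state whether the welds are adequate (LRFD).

E60XX → F_EXX = 60 ksi.
Total weld length L_w = 18.5 in. Treat welds as unit-width lines.
Centroid: x̄ = 2×4×2 / 18.5 = 0.8649 in from the vertical weld.
Polar moment about centroid: J = I_x + I_y = [10.5³/12 + 2×4×5.25²] + [10.5×0.8649² + 2(4³/12 + 4×1.135²)] = 345.8 in³.
Direct shear f_v = P/L_w = 55 / 18.5 = 2.973 kip/in (vertical).
Torsion M = P·e = 55 × 6.5 = 357.5 kip·in.
Critical point at (x, y) = (3.135, 5.25) from centroid. f_tx = M·y/J = 5.428 kip/in; f_ty = M·x/J = 3.241 kip/in.
Resultant f_max = √[f_tx² + (f_v + f_ty)²] = √[5.428² + (2.973 + 3.241)²] = 8.251 kip/in.
Capacity per unit length: φr_n = 0.75 × 0.6 × 60 × (0.707 × 0.625) = 11.93 kip/in.
8.251 ≤ 11.93 → adequate.

f_max ≈ 8.25 kip/in; adequate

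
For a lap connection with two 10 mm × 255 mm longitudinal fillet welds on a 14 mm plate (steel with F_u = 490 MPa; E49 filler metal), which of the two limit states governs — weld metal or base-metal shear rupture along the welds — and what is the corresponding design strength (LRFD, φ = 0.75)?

E49XX → F_EXX = 490 MPa.
t_e = 0.707 × 10 = 7.07 mm; L = 510 mm.
Weld metal: φR_n = 0.75 × 0.6 × 490 × 7.07 × 510 × 10⁻³ = 795.1 kN.
Base metal (shear rupture): φR_n = 0.75 × 0.6 × 490 × 14 × 510 × 10⁻³ = 1574 kN.
Governing: weld metal.

φR_n ≈ 795 kN (weld metal governs)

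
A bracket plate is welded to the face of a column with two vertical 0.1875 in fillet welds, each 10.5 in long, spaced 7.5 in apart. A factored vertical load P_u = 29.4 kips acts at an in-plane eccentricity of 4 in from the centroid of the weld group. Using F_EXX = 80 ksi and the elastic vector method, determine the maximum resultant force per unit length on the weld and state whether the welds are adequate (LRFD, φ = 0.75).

Total weld length L_w = 21 in. Treat welds as unit-width lines.
Polar moment about centroid: J = 2[d³/12 + d(b/2)²] = 2[10.5³/12 + 10.5×3.75²] = 488.2 in³.
Direct shear f_v = P/L_w = 29.4 / 21 = 1.4 kip/in (vertical).
Torsion M = P·e = 29.4 × 4 = 117.6 kip·in.
Critical point at (x, y) = (3.75, 5.25) from centroid. f_tx = M·y/J = 1.265 kip/in; f_ty = M·x/J = 0.9032 kip/in.
Resultant f_max = √[f_tx² + (f_v + f_ty)²] = √[1.265² + (1.4 + 0.9032)²] = 2.628 kip/in.
Capacity per unit length: φr_n = 0.75 × 0.6 × 80 × (0.707 × 0.1875) = 4.772 kip/in.
2.628 ≤ 4.772 → adequate.

f_max ≈ 2.63 kip/in; adequate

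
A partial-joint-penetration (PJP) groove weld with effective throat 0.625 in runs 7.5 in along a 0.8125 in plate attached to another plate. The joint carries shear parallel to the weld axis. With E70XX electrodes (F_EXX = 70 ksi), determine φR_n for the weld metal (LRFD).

φR_n ≈ 148 kips

Effective throat (given) t_e = 0.625 in.
A_we = 0.625 × 7.5 = 4.688 in².
F_nw = 0.6 F_EXX = 42 ksi.
φR_n = 0.75 × 42 × 4.688 = 147.7 kips.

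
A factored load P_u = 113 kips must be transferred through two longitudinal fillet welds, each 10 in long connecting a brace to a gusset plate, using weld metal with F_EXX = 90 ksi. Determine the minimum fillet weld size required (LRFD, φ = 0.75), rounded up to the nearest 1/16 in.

Total weld length L = 20 in.
Required throat t_e = P_u / (φ × 0.6 F_EXX × L) = 113 / (0.75 × 0.6 × 90 × 20) = 0.1395 in.
Required leg w = t_e / 0.707 = 0.1973 in → use 1/4 in.

w = 1/4 in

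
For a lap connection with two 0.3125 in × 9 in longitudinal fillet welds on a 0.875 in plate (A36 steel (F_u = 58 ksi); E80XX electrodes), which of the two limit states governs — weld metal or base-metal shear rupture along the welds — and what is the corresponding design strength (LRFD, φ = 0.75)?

φR_n ≈ 143 kip (weld metal governs)

E80XX → F_EXX = 80 ksi.
t_e = 0.707 × 0.3125 = 0.2209 in; L = 18 in.
Weld metal: φR_n = 0.75 × 0.6 × 80 × 0.2209 × 18 = 143.2 kip.
Base metal (shear rupture): φR_n = 0.75 × 0.6 × 58 × 0.875 × 18 = 411.1 kip.
Governing: weld metal.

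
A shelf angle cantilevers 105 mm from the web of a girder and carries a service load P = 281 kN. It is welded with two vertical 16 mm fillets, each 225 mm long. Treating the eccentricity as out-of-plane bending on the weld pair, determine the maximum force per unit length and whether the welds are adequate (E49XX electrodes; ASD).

f_max ≈ 1860 N/mm; NOT adequate

E49XX → F_EXX = 490 MPa.
L_w = 2 × 225 = 450 mm; section modulus (unit throat) S = 2 × L²/6 = 16880 mm².
Direct shear f_v = P/L_w = 281×10³/450 = 624.4 N/mm.
Moment M = P × e = 281×10³ × 105 = 29505000 N·mm; bending f_b = M/S = 1748 N/mm.
f_max = √(f_v² + f_b²) = √(624.4² + 1748²) = 1857 N/mm.
r_n/Ω = (1/2.0) × 0.6 × 490 × (0.707 × 16) = 1663 N/mm → NOT adequate.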